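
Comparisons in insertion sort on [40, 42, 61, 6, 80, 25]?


Algorithm: insertion sort
Input: [40, 42, 61, 6, 80, 25]
Sorted: [6, 25, 40, 42, 61, 80]

11


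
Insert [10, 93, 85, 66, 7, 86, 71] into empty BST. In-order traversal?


Insert 10: root
Insert 93: R from 10
Insert 85: R from 10 -> L from 93
Insert 66: R from 10 -> L from 93 -> L from 85
Insert 7: L from 10
Insert 86: R from 10 -> L from 93 -> R from 85
Insert 71: R from 10 -> L from 93 -> L from 85 -> R from 66

In-order: [7, 10, 66, 71, 85, 86, 93]


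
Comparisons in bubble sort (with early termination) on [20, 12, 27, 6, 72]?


Algorithm: bubble sort (with early termination)
Input: [20, 12, 27, 6, 72]
Sorted: [6, 12, 20, 27, 72]

10


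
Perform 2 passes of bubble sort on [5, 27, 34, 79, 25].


Initial: [5, 27, 34, 79, 25]
Pass 1: [5, 27, 34, 25, 79] (1 swaps)
Pass 2: [5, 27, 25, 34, 79] (1 swaps)

After 2 passes: [5, 27, 25, 34, 79]


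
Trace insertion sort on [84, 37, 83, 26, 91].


Initial: [84, 37, 83, 26, 91]
Insert 37: [37, 84, 83, 26, 91]
Insert 83: [37, 83, 84, 26, 91]
Insert 26: [26, 37, 83, 84, 91]
Insert 91: [26, 37, 83, 84, 91]

Sorted: [26, 37, 83, 84, 91]


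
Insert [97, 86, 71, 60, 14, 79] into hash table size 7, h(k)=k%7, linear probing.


Insert 97: h=6 -> slot 6
Insert 86: h=2 -> slot 2
Insert 71: h=1 -> slot 1
Insert 60: h=4 -> slot 4
Insert 14: h=0 -> slot 0
Insert 79: h=2, 1 probes -> slot 3

Table: [14, 71, 86, 79, 60, None, 97]


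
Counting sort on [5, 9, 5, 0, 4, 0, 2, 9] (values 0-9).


Input: [5, 9, 5, 0, 4, 0, 2, 9]
Counts: [2, 0, 1, 0, 1, 2, 0, 0, 0, 2]

Sorted: [0, 0, 2, 4, 5, 5, 9, 9]


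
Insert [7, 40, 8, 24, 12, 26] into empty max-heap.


Insert 7: [7]
Insert 40: [40, 7]
Insert 8: [40, 7, 8]
Insert 24: [40, 24, 8, 7]
Insert 12: [40, 24, 8, 7, 12]
Insert 26: [40, 24, 26, 7, 12, 8]

Final heap: [40, 24, 26, 7, 12, 8]


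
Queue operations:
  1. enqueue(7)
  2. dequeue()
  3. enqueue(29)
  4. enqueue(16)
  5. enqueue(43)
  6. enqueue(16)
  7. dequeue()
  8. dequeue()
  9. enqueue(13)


enqueue(7) -> [7]
dequeue()->7, []
enqueue(29) -> [29]
enqueue(16) -> [29, 16]
enqueue(43) -> [29, 16, 43]
enqueue(16) -> [29, 16, 43, 16]
dequeue()->29, [16, 43, 16]
dequeue()->16, [43, 16]
enqueue(13) -> [43, 16, 13]

Final queue: [43, 16, 13]


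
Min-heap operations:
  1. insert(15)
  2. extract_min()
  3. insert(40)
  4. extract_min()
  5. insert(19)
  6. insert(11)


insert(15) -> [15]
extract_min()->15, []
insert(40) -> [40]
extract_min()->40, []
insert(19) -> [19]
insert(11) -> [11, 19]

Final heap: [11, 19]


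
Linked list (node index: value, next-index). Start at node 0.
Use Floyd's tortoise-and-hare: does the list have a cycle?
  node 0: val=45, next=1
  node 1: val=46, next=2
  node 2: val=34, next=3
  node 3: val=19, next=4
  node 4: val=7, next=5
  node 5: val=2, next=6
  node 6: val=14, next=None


Floyd's tortoise (slow, +1) and hare (fast, +2):
  init: slow=0, fast=0
  step 1: slow=1, fast=2
  step 2: slow=2, fast=4
  step 3: slow=3, fast=6
  step 4: fast -> None, no cycle

Cycle: no


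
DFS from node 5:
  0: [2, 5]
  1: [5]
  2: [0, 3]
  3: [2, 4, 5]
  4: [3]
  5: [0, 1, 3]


Visit 5, push [3, 1, 0]
Visit 0, push [2]
Visit 2, push [3]
Visit 3, push [4]
Visit 4, push []
Visit 1, push []

DFS order: [5, 0, 2, 3, 4, 1]


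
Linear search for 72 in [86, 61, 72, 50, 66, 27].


i=0: 86!=72
i=1: 61!=72
i=2: 72==72 found!

Found at 2, 3 comps


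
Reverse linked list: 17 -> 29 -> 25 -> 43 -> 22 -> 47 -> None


Step 1: curr=17, set curr.next=prev(None) | reversed so far: 17
Step 2: curr=29, set curr.next=prev(17) | reversed so far: 29 -> 17
Step 3: curr=25, set curr.next=prev(29) | reversed so far: 25 -> 29 -> 17
Step 4: curr=43, set curr.next=prev(25) | reversed so far: 43 -> 25 -> 29 -> 17
Step 5: curr=22, set curr.next=prev(43) | reversed so far: 22 -> 43 -> 25 -> 29 -> 17
Step 6: curr=47, set curr.next=prev(22) | reversed so far: 47 -> 22 -> 43 -> 25 -> 29 -> 17

47 -> 22 -> 43 -> 25 -> 29 -> 17 -> None


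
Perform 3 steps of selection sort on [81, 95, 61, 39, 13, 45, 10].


Initial: [81, 95, 61, 39, 13, 45, 10]
Step 1: min=10 at 6
  Swap: [10, 95, 61, 39, 13, 45, 81]
Step 2: min=13 at 4
  Swap: [10, 13, 61, 39, 95, 45, 81]
Step 3: min=39 at 3
  Swap: [10, 13, 39, 61, 95, 45, 81]

After 3 steps: [10, 13, 39, 61, 95, 45, 81]


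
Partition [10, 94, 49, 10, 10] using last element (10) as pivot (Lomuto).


Pivot: 10
  10 <= 10: advance i (no swap)
  10 <= 10: swap -> [10, 10, 49, 94, 10]
Place pivot at 2: [10, 10, 10, 94, 49]

Partitioned: [10, 10, 10, 94, 49]


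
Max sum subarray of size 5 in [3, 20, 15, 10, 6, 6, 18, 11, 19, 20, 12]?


[0:5]: 54
[1:6]: 57
[2:7]: 55
[3:8]: 51
[4:9]: 60
[5:10]: 74
[6:11]: 80

Max: 80 at [6:11]


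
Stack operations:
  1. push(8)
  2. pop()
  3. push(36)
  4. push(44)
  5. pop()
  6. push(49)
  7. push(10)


push(8) -> [8]
pop()->8, []
push(36) -> [36]
push(44) -> [36, 44]
pop()->44, [36]
push(49) -> [36, 49]
push(10) -> [36, 49, 10]

Final stack: [36, 49, 10]


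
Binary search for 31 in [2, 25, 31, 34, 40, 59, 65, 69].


Step 1: lo=0, hi=7, mid=3, val=34
Step 2: lo=0, hi=2, mid=1, val=25
Step 3: lo=2, hi=2, mid=2, val=31

Found at index 2


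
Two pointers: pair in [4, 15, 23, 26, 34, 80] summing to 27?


lo=0(4)+hi=5(80)=84
lo=0(4)+hi=4(34)=38
lo=0(4)+hi=3(26)=30
lo=0(4)+hi=2(23)=27

Yes: 4+23=27


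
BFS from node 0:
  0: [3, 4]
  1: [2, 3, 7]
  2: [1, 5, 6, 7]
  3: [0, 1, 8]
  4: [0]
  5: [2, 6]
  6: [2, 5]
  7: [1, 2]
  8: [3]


Visit 0, enqueue [3, 4]
Visit 3, enqueue [1, 8]
Visit 4, enqueue []
Visit 1, enqueue [2, 7]
Visit 8, enqueue []
Visit 2, enqueue [5, 6]
Visit 7, enqueue []
Visit 5, enqueue []
Visit 6, enqueue []

BFS order: [0, 3, 4, 1, 8, 2, 7, 5, 6]


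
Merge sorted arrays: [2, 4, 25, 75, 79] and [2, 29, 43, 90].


Take 2 from A
Take 2 from B
Take 4 from A
Take 25 from A
Take 29 from B
Take 43 from B
Take 75 from A
Take 79 from A

Merged: [2, 2, 4, 25, 29, 43, 75, 79, 90]


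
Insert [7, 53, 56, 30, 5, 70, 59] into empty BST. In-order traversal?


Insert 7: root
Insert 53: R from 7
Insert 56: R from 7 -> R from 53
Insert 30: R from 7 -> L from 53
Insert 5: L from 7
Insert 70: R from 7 -> R from 53 -> R from 56
Insert 59: R from 7 -> R from 53 -> R from 56 -> L from 70

In-order: [5, 7, 30, 53, 56, 59, 70]


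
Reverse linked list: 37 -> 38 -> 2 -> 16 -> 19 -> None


Step 1: curr=37, set curr.next=prev(None) | reversed so far: 37
Step 2: curr=38, set curr.next=prev(37) | reversed so far: 38 -> 37
Step 3: curr=2, set curr.next=prev(38) | reversed so far: 2 -> 38 -> 37
Step 4: curr=16, set curr.next=prev(2) | reversed so far: 16 -> 2 -> 38 -> 37
Step 5: curr=19, set curr.next=prev(16) | reversed so far: 19 -> 16 -> 2 -> 38 -> 37

19 -> 16 -> 2 -> 38 -> 37 -> None


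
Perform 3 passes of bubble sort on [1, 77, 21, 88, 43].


Initial: [1, 77, 21, 88, 43]
Pass 1: [1, 21, 77, 43, 88] (2 swaps)
Pass 2: [1, 21, 43, 77, 88] (1 swaps)
Pass 3: [1, 21, 43, 77, 88] (0 swaps)

After 3 passes: [1, 21, 43, 77, 88]


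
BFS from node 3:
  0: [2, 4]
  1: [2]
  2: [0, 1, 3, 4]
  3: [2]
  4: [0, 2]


Visit 3, enqueue [2]
Visit 2, enqueue [0, 1, 4]
Visit 0, enqueue []
Visit 1, enqueue []
Visit 4, enqueue []

BFS order: [3, 2, 0, 1, 4]


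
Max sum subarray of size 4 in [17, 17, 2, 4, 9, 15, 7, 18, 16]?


[0:4]: 40
[1:5]: 32
[2:6]: 30
[3:7]: 35
[4:8]: 49
[5:9]: 56

Max: 56 at [5:9]


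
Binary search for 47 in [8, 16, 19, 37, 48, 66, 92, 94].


Step 1: lo=0, hi=7, mid=3, val=37
Step 2: lo=4, hi=7, mid=5, val=66
Step 3: lo=4, hi=4, mid=4, val=48

Not found


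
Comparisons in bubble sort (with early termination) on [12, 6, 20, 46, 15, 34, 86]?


Algorithm: bubble sort (with early termination)
Input: [12, 6, 20, 46, 15, 34, 86]
Sorted: [6, 12, 15, 20, 34, 46, 86]

15


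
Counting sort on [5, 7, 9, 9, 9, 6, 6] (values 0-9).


Input: [5, 7, 9, 9, 9, 6, 6]
Counts: [0, 0, 0, 0, 0, 1, 2, 1, 0, 3]

Sorted: [5, 6, 6, 7, 9, 9, 9]


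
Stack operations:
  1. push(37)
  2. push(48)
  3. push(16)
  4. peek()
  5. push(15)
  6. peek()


push(37) -> [37]
push(48) -> [37, 48]
push(16) -> [37, 48, 16]
peek()->16
push(15) -> [37, 48, 16, 15]
peek()->15

Final stack: [37, 48, 16, 15]


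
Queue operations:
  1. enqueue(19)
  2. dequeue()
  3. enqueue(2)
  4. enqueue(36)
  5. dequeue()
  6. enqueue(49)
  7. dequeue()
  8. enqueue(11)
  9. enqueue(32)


enqueue(19) -> [19]
dequeue()->19, []
enqueue(2) -> [2]
enqueue(36) -> [2, 36]
dequeue()->2, [36]
enqueue(49) -> [36, 49]
dequeue()->36, [49]
enqueue(11) -> [49, 11]
enqueue(32) -> [49, 11, 32]

Final queue: [49, 11, 32]


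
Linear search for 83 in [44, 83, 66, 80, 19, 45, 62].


i=0: 44!=83
i=1: 83==83 found!

Found at 1, 2 comps


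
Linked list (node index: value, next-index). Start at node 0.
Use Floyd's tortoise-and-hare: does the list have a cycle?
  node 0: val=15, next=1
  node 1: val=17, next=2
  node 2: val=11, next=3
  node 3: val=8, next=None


Floyd's tortoise (slow, +1) and hare (fast, +2):
  init: slow=0, fast=0
  step 1: slow=1, fast=2
  step 2: fast 2->3->None, no cycle

Cycle: no


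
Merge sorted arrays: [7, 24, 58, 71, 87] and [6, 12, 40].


Take 6 from B
Take 7 from A
Take 12 from B
Take 24 from A
Take 40 from B

Merged: [6, 7, 12, 24, 40, 58, 71, 87]


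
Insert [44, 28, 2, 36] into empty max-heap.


Insert 44: [44]
Insert 28: [44, 28]
Insert 2: [44, 28, 2]
Insert 36: [44, 36, 2, 28]

Final heap: [44, 36, 2, 28]


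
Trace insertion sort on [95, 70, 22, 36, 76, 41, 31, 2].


Initial: [95, 70, 22, 36, 76, 41, 31, 2]
Insert 70: [70, 95, 22, 36, 76, 41, 31, 2]
Insert 22: [22, 70, 95, 36, 76, 41, 31, 2]
Insert 36: [22, 36, 70, 95, 76, 41, 31, 2]
Insert 76: [22, 36, 70, 76, 95, 41, 31, 2]
Insert 41: [22, 36, 41, 70, 76, 95, 31, 2]
Insert 31: [22, 31, 36, 41, 70, 76, 95, 2]
Insert 2: [2, 22, 31, 36, 41, 70, 76, 95]

Sorted: [2, 22, 31, 36, 41, 70, 76, 95]


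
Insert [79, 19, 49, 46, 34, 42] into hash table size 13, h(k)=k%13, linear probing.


Insert 79: h=1 -> slot 1
Insert 19: h=6 -> slot 6
Insert 49: h=10 -> slot 10
Insert 46: h=7 -> slot 7
Insert 34: h=8 -> slot 8
Insert 42: h=3 -> slot 3

Table: [None, 79, None, 42, None, None, 19, 46, 34, None, 49, None, None]


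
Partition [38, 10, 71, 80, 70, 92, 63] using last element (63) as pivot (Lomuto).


Pivot: 63
  38 <= 63: advance i (no swap)
  10 <= 63: advance i (no swap)
Place pivot at 2: [38, 10, 63, 80, 70, 92, 71]

Partitioned: [38, 10, 63, 80, 70, 92, 71]


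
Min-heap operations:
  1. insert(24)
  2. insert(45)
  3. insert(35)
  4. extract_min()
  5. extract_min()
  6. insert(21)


insert(24) -> [24]
insert(45) -> [24, 45]
insert(35) -> [24, 45, 35]
extract_min()->24, [35, 45]
extract_min()->35, [45]
insert(21) -> [21, 45]

Final heap: [21, 45]


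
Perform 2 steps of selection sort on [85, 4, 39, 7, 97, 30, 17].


Initial: [85, 4, 39, 7, 97, 30, 17]
Step 1: min=4 at 1
  Swap: [4, 85, 39, 7, 97, 30, 17]
Step 2: min=7 at 3
  Swap: [4, 7, 39, 85, 97, 30, 17]

After 2 steps: [4, 7, 39, 85, 97, 30, 17]


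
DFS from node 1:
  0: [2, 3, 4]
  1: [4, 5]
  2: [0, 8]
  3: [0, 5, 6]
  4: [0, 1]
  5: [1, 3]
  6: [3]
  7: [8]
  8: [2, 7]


Visit 1, push [5, 4]
Visit 4, push [0]
Visit 0, push [3, 2]
Visit 2, push [8]
Visit 8, push [7]
Visit 7, push []
Visit 3, push [6, 5]
Visit 5, push []
Visit 6, push []

DFS order: [1, 4, 0, 2, 8, 7, 3, 5, 6]


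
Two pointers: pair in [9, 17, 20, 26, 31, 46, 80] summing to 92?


lo=0(9)+hi=6(80)=89
lo=1(17)+hi=6(80)=97
lo=1(17)+hi=5(46)=63
lo=2(20)+hi=5(46)=66
lo=3(26)+hi=5(46)=72
lo=4(31)+hi=5(46)=77

No pair found


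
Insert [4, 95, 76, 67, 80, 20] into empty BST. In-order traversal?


Insert 4: root
Insert 95: R from 4
Insert 76: R from 4 -> L from 95
Insert 67: R from 4 -> L from 95 -> L from 76
Insert 80: R from 4 -> L from 95 -> R from 76
Insert 20: R from 4 -> L from 95 -> L from 76 -> L from 67

In-order: [4, 20, 67, 76, 80, 95]


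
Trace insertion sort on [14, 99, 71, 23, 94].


Initial: [14, 99, 71, 23, 94]
Insert 99: [14, 99, 71, 23, 94]
Insert 71: [14, 71, 99, 23, 94]
Insert 23: [14, 23, 71, 99, 94]
Insert 94: [14, 23, 71, 94, 99]

Sorted: [14, 23, 71, 94, 99]


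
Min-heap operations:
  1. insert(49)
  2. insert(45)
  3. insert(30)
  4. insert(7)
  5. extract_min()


insert(49) -> [49]
insert(45) -> [45, 49]
insert(30) -> [30, 49, 45]
insert(7) -> [7, 30, 45, 49]
extract_min()->7, [30, 49, 45]

Final heap: [30, 49, 45]


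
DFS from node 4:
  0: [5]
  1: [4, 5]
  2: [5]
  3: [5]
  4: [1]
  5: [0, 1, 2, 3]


Visit 4, push [1]
Visit 1, push [5]
Visit 5, push [3, 2, 0]
Visit 0, push []
Visit 2, push []
Visit 3, push []

DFS order: [4, 1, 5, 0, 2, 3]


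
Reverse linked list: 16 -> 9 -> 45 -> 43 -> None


Step 1: curr=16, set curr.next=prev(None) | reversed so far: 16
Step 2: curr=9, set curr.next=prev(16) | reversed so far: 9 -> 16
Step 3: curr=45, set curr.next=prev(9) | reversed so far: 45 -> 9 -> 16
Step 4: curr=43, set curr.next=prev(45) | reversed so far: 43 -> 45 -> 9 -> 16

43 -> 45 -> 9 -> 16 -> None


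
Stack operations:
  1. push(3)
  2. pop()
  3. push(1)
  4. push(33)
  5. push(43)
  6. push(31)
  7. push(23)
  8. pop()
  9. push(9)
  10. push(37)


push(3) -> [3]
pop()->3, []
push(1) -> [1]
push(33) -> [1, 33]
push(43) -> [1, 33, 43]
push(31) -> [1, 33, 43, 31]
push(23) -> [1, 33, 43, 31, 23]
pop()->23, [1, 33, 43, 31]
push(9) -> [1, 33, 43, 31, 9]
push(37) -> [1, 33, 43, 31, 9, 37]

Final stack: [1, 33, 43, 31, 9, 37]


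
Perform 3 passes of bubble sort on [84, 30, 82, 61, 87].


Initial: [84, 30, 82, 61, 87]
Pass 1: [30, 82, 61, 84, 87] (3 swaps)
Pass 2: [30, 61, 82, 84, 87] (1 swaps)
Pass 3: [30, 61, 82, 84, 87] (0 swaps)

After 3 passes: [30, 61, 82, 84, 87]


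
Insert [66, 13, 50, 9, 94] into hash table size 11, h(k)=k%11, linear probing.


Insert 66: h=0 -> slot 0
Insert 13: h=2 -> slot 2
Insert 50: h=6 -> slot 6
Insert 9: h=9 -> slot 9
Insert 94: h=6, 1 probes -> slot 7

Table: [66, None, 13, None, None, None, 50, 94, None, 9, None]


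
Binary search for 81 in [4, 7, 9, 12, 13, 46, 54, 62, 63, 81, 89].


Step 1: lo=0, hi=10, mid=5, val=46
Step 2: lo=6, hi=10, mid=8, val=63
Step 3: lo=9, hi=10, mid=9, val=81

Found at index 9


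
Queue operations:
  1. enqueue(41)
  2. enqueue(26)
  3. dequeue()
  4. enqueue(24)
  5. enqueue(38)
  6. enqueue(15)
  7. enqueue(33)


enqueue(41) -> [41]
enqueue(26) -> [41, 26]
dequeue()->41, [26]
enqueue(24) -> [26, 24]
enqueue(38) -> [26, 24, 38]
enqueue(15) -> [26, 24, 38, 15]
enqueue(33) -> [26, 24, 38, 15, 33]

Final queue: [26, 24, 38, 15, 33]


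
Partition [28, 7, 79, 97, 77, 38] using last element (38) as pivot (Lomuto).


Pivot: 38
  28 <= 38: advance i (no swap)
  7 <= 38: advance i (no swap)
Place pivot at 2: [28, 7, 38, 97, 77, 79]

Partitioned: [28, 7, 38, 97, 77, 79]


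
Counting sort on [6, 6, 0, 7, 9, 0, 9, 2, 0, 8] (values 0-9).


Input: [6, 6, 0, 7, 9, 0, 9, 2, 0, 8]
Counts: [3, 0, 1, 0, 0, 0, 2, 1, 1, 2]

Sorted: [0, 0, 0, 2, 6, 6, 7, 8, 9, 9]


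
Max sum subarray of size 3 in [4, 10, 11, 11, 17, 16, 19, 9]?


[0:3]: 25
[1:4]: 32
[2:5]: 39
[3:6]: 44
[4:7]: 52
[5:8]: 44

Max: 52 at [4:7]


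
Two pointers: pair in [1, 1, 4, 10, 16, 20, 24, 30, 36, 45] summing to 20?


lo=0(1)+hi=9(45)=46
lo=0(1)+hi=8(36)=37
lo=0(1)+hi=7(30)=31
lo=0(1)+hi=6(24)=25
lo=0(1)+hi=5(20)=21
lo=0(1)+hi=4(16)=17
lo=1(1)+hi=4(16)=17
lo=2(4)+hi=4(16)=20

Yes: 4+16=20


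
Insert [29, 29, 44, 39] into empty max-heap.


Insert 29: [29]
Insert 29: [29, 29]
Insert 44: [44, 29, 29]
Insert 39: [44, 39, 29, 29]

Final heap: [44, 39, 29, 29]


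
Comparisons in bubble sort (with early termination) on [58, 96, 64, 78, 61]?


Algorithm: bubble sort (with early termination)
Input: [58, 96, 64, 78, 61]
Sorted: [58, 61, 64, 78, 96]

10


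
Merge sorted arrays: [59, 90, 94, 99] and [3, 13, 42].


Take 3 from B
Take 13 from B
Take 42 from B

Merged: [3, 13, 42, 59, 90, 94, 99]


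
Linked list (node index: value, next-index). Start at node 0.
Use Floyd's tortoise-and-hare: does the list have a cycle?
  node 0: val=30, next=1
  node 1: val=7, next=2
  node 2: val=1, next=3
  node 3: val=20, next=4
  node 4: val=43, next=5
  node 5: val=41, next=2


Floyd's tortoise (slow, +1) and hare (fast, +2):
  init: slow=0, fast=0
  step 1: slow=1, fast=2
  step 2: slow=2, fast=4
  step 3: slow=3, fast=2
  step 4: slow=4, fast=4
  slow == fast at node 4: cycle detected

Cycle: yes


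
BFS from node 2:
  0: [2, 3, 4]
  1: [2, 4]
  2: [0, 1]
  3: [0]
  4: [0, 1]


Visit 2, enqueue [0, 1]
Visit 0, enqueue [3, 4]
Visit 1, enqueue []
Visit 3, enqueue []
Visit 4, enqueue []

BFS order: [2, 0, 1, 3, 4]


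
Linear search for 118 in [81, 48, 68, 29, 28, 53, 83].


i=0: 81!=118
i=1: 48!=118
i=2: 68!=118
i=3: 29!=118
i=4: 28!=118
i=5: 53!=118
i=6: 83!=118

Not found, 7 comps


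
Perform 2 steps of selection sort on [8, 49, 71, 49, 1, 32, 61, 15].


Initial: [8, 49, 71, 49, 1, 32, 61, 15]
Step 1: min=1 at 4
  Swap: [1, 49, 71, 49, 8, 32, 61, 15]
Step 2: min=8 at 4
  Swap: [1, 8, 71, 49, 49, 32, 61, 15]

After 2 steps: [1, 8, 71, 49, 49, 32, 61, 15]


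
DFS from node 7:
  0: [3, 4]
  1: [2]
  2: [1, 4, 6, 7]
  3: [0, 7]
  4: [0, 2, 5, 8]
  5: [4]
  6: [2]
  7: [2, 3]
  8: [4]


Visit 7, push [3, 2]
Visit 2, push [6, 4, 1]
Visit 1, push []
Visit 4, push [8, 5, 0]
Visit 0, push [3]
Visit 3, push []
Visit 5, push []
Visit 8, push []
Visit 6, push []

DFS order: [7, 2, 1, 4, 0, 3, 5, 8, 6]


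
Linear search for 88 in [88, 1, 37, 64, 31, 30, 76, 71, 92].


i=0: 88==88 found!

Found at 0, 1 comps


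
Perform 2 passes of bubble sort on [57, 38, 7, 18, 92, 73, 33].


Initial: [57, 38, 7, 18, 92, 73, 33]
Pass 1: [38, 7, 18, 57, 73, 33, 92] (5 swaps)
Pass 2: [7, 18, 38, 57, 33, 73, 92] (3 swaps)

After 2 passes: [7, 18, 38, 57, 33, 73, 92]


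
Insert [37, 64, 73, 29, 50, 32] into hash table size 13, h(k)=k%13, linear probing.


Insert 37: h=11 -> slot 11
Insert 64: h=12 -> slot 12
Insert 73: h=8 -> slot 8
Insert 29: h=3 -> slot 3
Insert 50: h=11, 2 probes -> slot 0
Insert 32: h=6 -> slot 6

Table: [50, None, None, 29, None, None, 32, None, 73, None, None, 37, 64]


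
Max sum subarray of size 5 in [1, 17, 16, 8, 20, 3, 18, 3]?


[0:5]: 62
[1:6]: 64
[2:7]: 65
[3:8]: 52

Max: 65 at [2:7]


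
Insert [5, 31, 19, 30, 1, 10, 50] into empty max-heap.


Insert 5: [5]
Insert 31: [31, 5]
Insert 19: [31, 5, 19]
Insert 30: [31, 30, 19, 5]
Insert 1: [31, 30, 19, 5, 1]
Insert 10: [31, 30, 19, 5, 1, 10]
Insert 50: [50, 30, 31, 5, 1, 10, 19]

Final heap: [50, 30, 31, 5, 1, 10, 19]


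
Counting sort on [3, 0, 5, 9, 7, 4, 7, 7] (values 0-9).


Input: [3, 0, 5, 9, 7, 4, 7, 7]
Counts: [1, 0, 0, 1, 1, 1, 0, 3, 0, 1]

Sorted: [0, 3, 4, 5, 7, 7, 7, 9]


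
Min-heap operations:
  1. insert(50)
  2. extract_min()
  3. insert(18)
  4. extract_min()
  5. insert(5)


insert(50) -> [50]
extract_min()->50, []
insert(18) -> [18]
extract_min()->18, []
insert(5) -> [5]

Final heap: [5]


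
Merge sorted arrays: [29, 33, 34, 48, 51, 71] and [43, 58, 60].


Take 29 from A
Take 33 from A
Take 34 from A
Take 43 from B
Take 48 from A
Take 51 from A
Take 58 from B
Take 60 from B

Merged: [29, 33, 34, 43, 48, 51, 58, 60, 71]


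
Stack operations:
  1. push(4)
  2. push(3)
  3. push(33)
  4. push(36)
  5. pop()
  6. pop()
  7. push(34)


push(4) -> [4]
push(3) -> [4, 3]
push(33) -> [4, 3, 33]
push(36) -> [4, 3, 33, 36]
pop()->36, [4, 3, 33]
pop()->33, [4, 3]
push(34) -> [4, 3, 34]

Final stack: [4, 3, 34]


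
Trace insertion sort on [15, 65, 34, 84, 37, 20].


Initial: [15, 65, 34, 84, 37, 20]
Insert 65: [15, 65, 34, 84, 37, 20]
Insert 34: [15, 34, 65, 84, 37, 20]
Insert 84: [15, 34, 65, 84, 37, 20]
Insert 37: [15, 34, 37, 65, 84, 20]
Insert 20: [15, 20, 34, 37, 65, 84]

Sorted: [15, 20, 34, 37, 65, 84]


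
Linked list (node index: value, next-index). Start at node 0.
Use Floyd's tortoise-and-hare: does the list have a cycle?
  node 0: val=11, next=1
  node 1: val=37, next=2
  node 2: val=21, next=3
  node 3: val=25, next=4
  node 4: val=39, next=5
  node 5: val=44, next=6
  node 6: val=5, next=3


Floyd's tortoise (slow, +1) and hare (fast, +2):
  init: slow=0, fast=0
  step 1: slow=1, fast=2
  step 2: slow=2, fast=4
  step 3: slow=3, fast=6
  step 4: slow=4, fast=4
  slow == fast at node 4: cycle detected

Cycle: yes


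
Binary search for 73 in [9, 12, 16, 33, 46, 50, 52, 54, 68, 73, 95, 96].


Step 1: lo=0, hi=11, mid=5, val=50
Step 2: lo=6, hi=11, mid=8, val=68
Step 3: lo=9, hi=11, mid=10, val=95
Step 4: lo=9, hi=9, mid=9, val=73

Found at index 9


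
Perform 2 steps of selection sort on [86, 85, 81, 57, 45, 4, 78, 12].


Initial: [86, 85, 81, 57, 45, 4, 78, 12]
Step 1: min=4 at 5
  Swap: [4, 85, 81, 57, 45, 86, 78, 12]
Step 2: min=12 at 7
  Swap: [4, 12, 81, 57, 45, 86, 78, 85]

After 2 steps: [4, 12, 81, 57, 45, 86, 78, 85]


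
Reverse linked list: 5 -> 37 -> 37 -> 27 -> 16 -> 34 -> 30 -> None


Step 1: curr=5, set curr.next=prev(None) | reversed so far: 5
Step 2: curr=37, set curr.next=prev(5) | reversed so far: 37 -> 5
Step 3: curr=37, set curr.next=prev(37) | reversed so far: 37 -> 37 -> 5
Step 4: curr=27, set curr.next=prev(37) | reversed so far: 27 -> 37 -> 37 -> 5
Step 5: curr=16, set curr.next=prev(27) | reversed so far: 16 -> 27 -> 37 -> 37 -> 5
Step 6: curr=34, set curr.next=prev(16) | reversed so far: 34 -> 16 -> 27 -> 37 -> 37 -> 5
Step 7: curr=30, set curr.next=prev(34) | reversed so far: 30 -> 34 -> 16 -> 27 -> 37 -> 37 -> 5

30 -> 34 -> 16 -> 27 -> 37 -> 37 -> 5 -> None


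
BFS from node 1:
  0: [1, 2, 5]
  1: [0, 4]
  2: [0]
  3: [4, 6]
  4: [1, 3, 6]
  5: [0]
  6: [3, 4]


Visit 1, enqueue [0, 4]
Visit 0, enqueue [2, 5]
Visit 4, enqueue [3, 6]
Visit 2, enqueue []
Visit 5, enqueue []
Visit 3, enqueue []
Visit 6, enqueue []

BFS order: [1, 0, 4, 2, 5, 3, 6]


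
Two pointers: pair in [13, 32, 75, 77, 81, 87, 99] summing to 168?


lo=0(13)+hi=6(99)=112
lo=1(32)+hi=6(99)=131
lo=2(75)+hi=6(99)=174
lo=2(75)+hi=5(87)=162
lo=3(77)+hi=5(87)=164
lo=4(81)+hi=5(87)=168

Yes: 81+87=168


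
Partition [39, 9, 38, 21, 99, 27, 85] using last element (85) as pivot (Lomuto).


Pivot: 85
  39 <= 85: advance i (no swap)
  9 <= 85: advance i (no swap)
  38 <= 85: advance i (no swap)
  21 <= 85: advance i (no swap)
  27 <= 85: swap -> [39, 9, 38, 21, 27, 99, 85]
Place pivot at 5: [39, 9, 38, 21, 27, 85, 99]

Partitioned: [39, 9, 38, 21, 27, 85, 99]


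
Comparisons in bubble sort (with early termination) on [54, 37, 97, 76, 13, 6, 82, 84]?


Algorithm: bubble sort (with early termination)
Input: [54, 37, 97, 76, 13, 6, 82, 84]
Sorted: [6, 13, 37, 54, 76, 82, 84, 97]

27


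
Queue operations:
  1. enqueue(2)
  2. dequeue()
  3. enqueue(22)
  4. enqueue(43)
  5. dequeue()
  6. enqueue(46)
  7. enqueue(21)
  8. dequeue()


enqueue(2) -> [2]
dequeue()->2, []
enqueue(22) -> [22]
enqueue(43) -> [22, 43]
dequeue()->22, [43]
enqueue(46) -> [43, 46]
enqueue(21) -> [43, 46, 21]
dequeue()->43, [46, 21]

Final queue: [46, 21]


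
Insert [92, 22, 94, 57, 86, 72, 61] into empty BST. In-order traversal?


Insert 92: root
Insert 22: L from 92
Insert 94: R from 92
Insert 57: L from 92 -> R from 22
Insert 86: L from 92 -> R from 22 -> R from 57
Insert 72: L from 92 -> R from 22 -> R from 57 -> L from 86
Insert 61: L from 92 -> R from 22 -> R from 57 -> L from 86 -> L from 72

In-order: [22, 57, 61, 72, 86, 92, 94]


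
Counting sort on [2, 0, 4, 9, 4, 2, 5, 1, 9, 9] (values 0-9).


Input: [2, 0, 4, 9, 4, 2, 5, 1, 9, 9]
Counts: [1, 1, 2, 0, 2, 1, 0, 0, 0, 3]

Sorted: [0, 1, 2, 2, 4, 4, 5, 9, 9, 9]


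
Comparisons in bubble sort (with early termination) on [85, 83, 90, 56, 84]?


Algorithm: bubble sort (with early termination)
Input: [85, 83, 90, 56, 84]
Sorted: [56, 83, 84, 85, 90]

10


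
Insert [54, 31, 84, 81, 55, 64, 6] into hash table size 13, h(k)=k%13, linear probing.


Insert 54: h=2 -> slot 2
Insert 31: h=5 -> slot 5
Insert 84: h=6 -> slot 6
Insert 81: h=3 -> slot 3
Insert 55: h=3, 1 probes -> slot 4
Insert 64: h=12 -> slot 12
Insert 6: h=6, 1 probes -> slot 7

Table: [None, None, 54, 81, 55, 31, 84, 6, None, None, None, None, 64]


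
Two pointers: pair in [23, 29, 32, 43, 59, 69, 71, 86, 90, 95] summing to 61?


lo=0(23)+hi=9(95)=118
lo=0(23)+hi=8(90)=113
lo=0(23)+hi=7(86)=109
lo=0(23)+hi=6(71)=94
lo=0(23)+hi=5(69)=92
lo=0(23)+hi=4(59)=82
lo=0(23)+hi=3(43)=66
lo=0(23)+hi=2(32)=55
lo=1(29)+hi=2(32)=61

Yes: 29+32=61


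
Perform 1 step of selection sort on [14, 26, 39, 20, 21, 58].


Initial: [14, 26, 39, 20, 21, 58]
Step 1: min=14 at 0
  Swap: [14, 26, 39, 20, 21, 58]

After 1 step: [14, 26, 39, 20, 21, 58]


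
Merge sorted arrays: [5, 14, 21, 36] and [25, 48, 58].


Take 5 from A
Take 14 from A
Take 21 from A
Take 25 from B
Take 36 from A

Merged: [5, 14, 21, 25, 36, 48, 58]


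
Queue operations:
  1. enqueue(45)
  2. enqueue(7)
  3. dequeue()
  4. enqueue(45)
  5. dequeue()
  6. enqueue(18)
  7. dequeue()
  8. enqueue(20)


enqueue(45) -> [45]
enqueue(7) -> [45, 7]
dequeue()->45, [7]
enqueue(45) -> [7, 45]
dequeue()->7, [45]
enqueue(18) -> [45, 18]
dequeue()->45, [18]
enqueue(20) -> [18, 20]

Final queue: [18, 20]


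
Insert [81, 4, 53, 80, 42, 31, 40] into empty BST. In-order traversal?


Insert 81: root
Insert 4: L from 81
Insert 53: L from 81 -> R from 4
Insert 80: L from 81 -> R from 4 -> R from 53
Insert 42: L from 81 -> R from 4 -> L from 53
Insert 31: L from 81 -> R from 4 -> L from 53 -> L from 42
Insert 40: L from 81 -> R from 4 -> L from 53 -> L from 42 -> R from 31

In-order: [4, 31, 40, 42, 53, 80, 81]


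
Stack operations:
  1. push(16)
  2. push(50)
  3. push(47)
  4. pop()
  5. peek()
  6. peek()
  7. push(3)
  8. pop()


push(16) -> [16]
push(50) -> [16, 50]
push(47) -> [16, 50, 47]
pop()->47, [16, 50]
peek()->50
peek()->50
push(3) -> [16, 50, 3]
pop()->3, [16, 50]

Final stack: [16, 50]


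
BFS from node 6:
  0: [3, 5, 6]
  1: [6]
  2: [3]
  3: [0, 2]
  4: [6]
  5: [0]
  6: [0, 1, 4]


Visit 6, enqueue [0, 1, 4]
Visit 0, enqueue [3, 5]
Visit 1, enqueue []
Visit 4, enqueue []
Visit 3, enqueue [2]
Visit 5, enqueue []
Visit 2, enqueue []

BFS order: [6, 0, 1, 4, 3, 5, 2]


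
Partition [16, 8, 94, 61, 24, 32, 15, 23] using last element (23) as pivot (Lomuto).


Pivot: 23
  16 <= 23: advance i (no swap)
  8 <= 23: advance i (no swap)
  15 <= 23: swap -> [16, 8, 15, 61, 24, 32, 94, 23]
Place pivot at 3: [16, 8, 15, 23, 24, 32, 94, 61]

Partitioned: [16, 8, 15, 23, 24, 32, 94, 61]


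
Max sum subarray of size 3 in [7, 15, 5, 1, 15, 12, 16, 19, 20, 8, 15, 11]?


[0:3]: 27
[1:4]: 21
[2:5]: 21
[3:6]: 28
[4:7]: 43
[5:8]: 47
[6:9]: 55
[7:10]: 47
[8:11]: 43
[9:12]: 34

Max: 55 at [6:9]


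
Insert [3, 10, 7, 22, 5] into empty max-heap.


Insert 3: [3]
Insert 10: [10, 3]
Insert 7: [10, 3, 7]
Insert 22: [22, 10, 7, 3]
Insert 5: [22, 10, 7, 3, 5]

Final heap: [22, 10, 7, 3, 5]


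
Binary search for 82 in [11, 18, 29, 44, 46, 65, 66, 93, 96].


Step 1: lo=0, hi=8, mid=4, val=46
Step 2: lo=5, hi=8, mid=6, val=66
Step 3: lo=7, hi=8, mid=7, val=93

Not found


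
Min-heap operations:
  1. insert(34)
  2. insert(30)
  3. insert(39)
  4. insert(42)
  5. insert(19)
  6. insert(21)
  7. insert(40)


insert(34) -> [34]
insert(30) -> [30, 34]
insert(39) -> [30, 34, 39]
insert(42) -> [30, 34, 39, 42]
insert(19) -> [19, 30, 39, 42, 34]
insert(21) -> [19, 30, 21, 42, 34, 39]
insert(40) -> [19, 30, 21, 42, 34, 39, 40]

Final heap: [19, 30, 21, 42, 34, 39, 40]


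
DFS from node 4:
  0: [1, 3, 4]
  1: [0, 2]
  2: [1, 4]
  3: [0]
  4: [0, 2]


Visit 4, push [2, 0]
Visit 0, push [3, 1]
Visit 1, push [2]
Visit 2, push []
Visit 3, push []

DFS order: [4, 0, 1, 2, 3]


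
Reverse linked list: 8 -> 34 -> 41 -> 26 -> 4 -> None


Step 1: curr=8, set curr.next=prev(None) | reversed so far: 8
Step 2: curr=34, set curr.next=prev(8) | reversed so far: 34 -> 8
Step 3: curr=41, set curr.next=prev(34) | reversed so far: 41 -> 34 -> 8
Step 4: curr=26, set curr.next=prev(41) | reversed so far: 26 -> 41 -> 34 -> 8
Step 5: curr=4, set curr.next=prev(26) | reversed so far: 4 -> 26 -> 41 -> 34 -> 8

4 -> 26 -> 41 -> 34 -> 8 -> None


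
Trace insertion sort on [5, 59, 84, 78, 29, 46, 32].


Initial: [5, 59, 84, 78, 29, 46, 32]
Insert 59: [5, 59, 84, 78, 29, 46, 32]
Insert 84: [5, 59, 84, 78, 29, 46, 32]
Insert 78: [5, 59, 78, 84, 29, 46, 32]
Insert 29: [5, 29, 59, 78, 84, 46, 32]
Insert 46: [5, 29, 46, 59, 78, 84, 32]
Insert 32: [5, 29, 32, 46, 59, 78, 84]

Sorted: [5, 29, 32, 46, 59, 78, 84]


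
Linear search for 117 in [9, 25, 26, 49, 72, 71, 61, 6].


i=0: 9!=117
i=1: 25!=117
i=2: 26!=117
i=3: 49!=117
i=4: 72!=117
i=5: 71!=117
i=6: 61!=117
i=7: 6!=117

Not found, 8 comps


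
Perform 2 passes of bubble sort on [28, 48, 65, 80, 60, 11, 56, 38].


Initial: [28, 48, 65, 80, 60, 11, 56, 38]
Pass 1: [28, 48, 65, 60, 11, 56, 38, 80] (4 swaps)
Pass 2: [28, 48, 60, 11, 56, 38, 65, 80] (4 swaps)

After 2 passes: [28, 48, 60, 11, 56, 38, 65, 80]


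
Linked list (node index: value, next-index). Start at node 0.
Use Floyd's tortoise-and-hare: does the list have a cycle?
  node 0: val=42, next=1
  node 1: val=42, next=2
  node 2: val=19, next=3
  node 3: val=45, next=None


Floyd's tortoise (slow, +1) and hare (fast, +2):
  init: slow=0, fast=0
  step 1: slow=1, fast=2
  step 2: fast 2->3->None, no cycle

Cycle: no


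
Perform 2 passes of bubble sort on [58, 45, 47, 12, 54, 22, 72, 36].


Initial: [58, 45, 47, 12, 54, 22, 72, 36]
Pass 1: [45, 47, 12, 54, 22, 58, 36, 72] (6 swaps)
Pass 2: [45, 12, 47, 22, 54, 36, 58, 72] (3 swaps)

After 2 passes: [45, 12, 47, 22, 54, 36, 58, 72]


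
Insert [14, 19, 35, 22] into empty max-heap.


Insert 14: [14]
Insert 19: [19, 14]
Insert 35: [35, 14, 19]
Insert 22: [35, 22, 19, 14]

Final heap: [35, 22, 19, 14]


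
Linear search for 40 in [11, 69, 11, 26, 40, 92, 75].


i=0: 11!=40
i=1: 69!=40
i=2: 11!=40
i=3: 26!=40
i=4: 40==40 found!

Found at 4, 5 comps


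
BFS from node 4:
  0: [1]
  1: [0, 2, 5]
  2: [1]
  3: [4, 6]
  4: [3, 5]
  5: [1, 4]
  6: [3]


Visit 4, enqueue [3, 5]
Visit 3, enqueue [6]
Visit 5, enqueue [1]
Visit 6, enqueue []
Visit 1, enqueue [0, 2]
Visit 0, enqueue []
Visit 2, enqueue []

BFS order: [4, 3, 5, 6, 1, 0, 2]


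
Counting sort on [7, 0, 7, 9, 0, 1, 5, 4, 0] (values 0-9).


Input: [7, 0, 7, 9, 0, 1, 5, 4, 0]
Counts: [3, 1, 0, 0, 1, 1, 0, 2, 0, 1]

Sorted: [0, 0, 0, 1, 4, 5, 7, 7, 9]


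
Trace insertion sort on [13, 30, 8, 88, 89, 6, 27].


Initial: [13, 30, 8, 88, 89, 6, 27]
Insert 30: [13, 30, 8, 88, 89, 6, 27]
Insert 8: [8, 13, 30, 88, 89, 6, 27]
Insert 88: [8, 13, 30, 88, 89, 6, 27]
Insert 89: [8, 13, 30, 88, 89, 6, 27]
Insert 6: [6, 8, 13, 30, 88, 89, 27]
Insert 27: [6, 8, 13, 27, 30, 88, 89]

Sorted: [6, 8, 13, 27, 30, 88, 89]


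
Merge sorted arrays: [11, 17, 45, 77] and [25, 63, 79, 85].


Take 11 from A
Take 17 from A
Take 25 from B
Take 45 from A
Take 63 from B
Take 77 from A

Merged: [11, 17, 25, 45, 63, 77, 79, 85]


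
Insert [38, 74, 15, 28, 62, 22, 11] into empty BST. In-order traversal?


Insert 38: root
Insert 74: R from 38
Insert 15: L from 38
Insert 28: L from 38 -> R from 15
Insert 62: R from 38 -> L from 74
Insert 22: L from 38 -> R from 15 -> L from 28
Insert 11: L from 38 -> L from 15

In-order: [11, 15, 22, 28, 38, 62, 74]


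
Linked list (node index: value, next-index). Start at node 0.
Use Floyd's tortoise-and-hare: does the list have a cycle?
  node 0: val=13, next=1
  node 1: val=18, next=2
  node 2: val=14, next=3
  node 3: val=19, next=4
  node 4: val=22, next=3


Floyd's tortoise (slow, +1) and hare (fast, +2):
  init: slow=0, fast=0
  step 1: slow=1, fast=2
  step 2: slow=2, fast=4
  step 3: slow=3, fast=4
  step 4: slow=4, fast=4
  slow == fast at node 4: cycle detected

Cycle: yes


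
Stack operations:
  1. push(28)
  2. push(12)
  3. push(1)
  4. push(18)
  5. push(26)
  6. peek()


push(28) -> [28]
push(12) -> [28, 12]
push(1) -> [28, 12, 1]
push(18) -> [28, 12, 1, 18]
push(26) -> [28, 12, 1, 18, 26]
peek()->26

Final stack: [28, 12, 1, 18, 26]


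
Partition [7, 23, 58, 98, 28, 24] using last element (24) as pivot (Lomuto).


Pivot: 24
  7 <= 24: advance i (no swap)
  23 <= 24: advance i (no swap)
Place pivot at 2: [7, 23, 24, 98, 28, 58]

Partitioned: [7, 23, 24, 98, 28, 58]


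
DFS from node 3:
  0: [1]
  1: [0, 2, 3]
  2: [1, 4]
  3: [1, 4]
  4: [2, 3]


Visit 3, push [4, 1]
Visit 1, push [2, 0]
Visit 0, push []
Visit 2, push [4]
Visit 4, push []

DFS order: [3, 1, 0, 2, 4]


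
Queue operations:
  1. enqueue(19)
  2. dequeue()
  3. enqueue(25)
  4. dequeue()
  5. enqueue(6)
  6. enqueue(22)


enqueue(19) -> [19]
dequeue()->19, []
enqueue(25) -> [25]
dequeue()->25, []
enqueue(6) -> [6]
enqueue(22) -> [6, 22]

Final queue: [6, 22]


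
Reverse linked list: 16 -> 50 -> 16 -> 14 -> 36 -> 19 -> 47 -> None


Step 1: curr=16, set curr.next=prev(None) | reversed so far: 16
Step 2: curr=50, set curr.next=prev(16) | reversed so far: 50 -> 16
Step 3: curr=16, set curr.next=prev(50) | reversed so far: 16 -> 50 -> 16
Step 4: curr=14, set curr.next=prev(16) | reversed so far: 14 -> 16 -> 50 -> 16
Step 5: curr=36, set curr.next=prev(14) | reversed so far: 36 -> 14 -> 16 -> 50 -> 16
Step 6: curr=19, set curr.next=prev(36) | reversed so far: 19 -> 36 -> 14 -> 16 -> 50 -> 16
Step 7: curr=47, set curr.next=prev(19) | reversed so far: 47 -> 19 -> 36 -> 14 -> 16 -> 50 -> 16

47 -> 19 -> 36 -> 14 -> 16 -> 50 -> 16 -> None


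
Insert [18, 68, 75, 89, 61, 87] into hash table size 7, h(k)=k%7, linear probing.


Insert 18: h=4 -> slot 4
Insert 68: h=5 -> slot 5
Insert 75: h=5, 1 probes -> slot 6
Insert 89: h=5, 2 probes -> slot 0
Insert 61: h=5, 3 probes -> slot 1
Insert 87: h=3 -> slot 3

Table: [89, 61, None, 87, 18, 68, 75]


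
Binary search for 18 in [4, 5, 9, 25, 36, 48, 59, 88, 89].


Step 1: lo=0, hi=8, mid=4, val=36
Step 2: lo=0, hi=3, mid=1, val=5
Step 3: lo=2, hi=3, mid=2, val=9
Step 4: lo=3, hi=3, mid=3, val=25

Not found


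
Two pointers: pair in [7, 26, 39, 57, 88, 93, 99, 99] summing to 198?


lo=0(7)+hi=7(99)=106
lo=1(26)+hi=7(99)=125
lo=2(39)+hi=7(99)=138
lo=3(57)+hi=7(99)=156
lo=4(88)+hi=7(99)=187
lo=5(93)+hi=7(99)=192
lo=6(99)+hi=7(99)=198

Yes: 99+99=198


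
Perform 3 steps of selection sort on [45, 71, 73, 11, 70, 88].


Initial: [45, 71, 73, 11, 70, 88]
Step 1: min=11 at 3
  Swap: [11, 71, 73, 45, 70, 88]
Step 2: min=45 at 3
  Swap: [11, 45, 73, 71, 70, 88]
Step 3: min=70 at 4
  Swap: [11, 45, 70, 71, 73, 88]

After 3 steps: [11, 45, 70, 71, 73, 88]


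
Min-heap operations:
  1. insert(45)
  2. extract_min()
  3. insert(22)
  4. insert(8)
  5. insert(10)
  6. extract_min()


insert(45) -> [45]
extract_min()->45, []
insert(22) -> [22]
insert(8) -> [8, 22]
insert(10) -> [8, 22, 10]
extract_min()->8, [10, 22]

Final heap: [10, 22]


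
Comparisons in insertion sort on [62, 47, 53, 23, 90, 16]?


Algorithm: insertion sort
Input: [62, 47, 53, 23, 90, 16]
Sorted: [16, 23, 47, 53, 62, 90]

12


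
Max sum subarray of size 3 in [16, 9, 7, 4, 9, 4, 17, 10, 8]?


[0:3]: 32
[1:4]: 20
[2:5]: 20
[3:6]: 17
[4:7]: 30
[5:8]: 31
[6:9]: 35

Max: 35 at [6:9]


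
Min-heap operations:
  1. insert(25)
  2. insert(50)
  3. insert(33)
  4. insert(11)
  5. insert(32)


insert(25) -> [25]
insert(50) -> [25, 50]
insert(33) -> [25, 50, 33]
insert(11) -> [11, 25, 33, 50]
insert(32) -> [11, 25, 33, 50, 32]

Final heap: [11, 25, 33, 50, 32]


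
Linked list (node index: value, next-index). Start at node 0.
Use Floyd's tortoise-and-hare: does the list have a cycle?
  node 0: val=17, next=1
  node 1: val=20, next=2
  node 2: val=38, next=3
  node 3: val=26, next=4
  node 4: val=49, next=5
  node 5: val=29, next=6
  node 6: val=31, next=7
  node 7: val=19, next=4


Floyd's tortoise (slow, +1) and hare (fast, +2):
  init: slow=0, fast=0
  step 1: slow=1, fast=2
  step 2: slow=2, fast=4
  step 3: slow=3, fast=6
  step 4: slow=4, fast=4
  slow == fast at node 4: cycle detected

Cycle: yes


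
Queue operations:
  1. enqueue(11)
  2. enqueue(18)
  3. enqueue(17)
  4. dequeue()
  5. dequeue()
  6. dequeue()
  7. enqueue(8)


enqueue(11) -> [11]
enqueue(18) -> [11, 18]
enqueue(17) -> [11, 18, 17]
dequeue()->11, [18, 17]
dequeue()->18, [17]
dequeue()->17, []
enqueue(8) -> [8]

Final queue: [8]


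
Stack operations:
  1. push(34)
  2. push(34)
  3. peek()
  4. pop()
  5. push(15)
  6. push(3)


push(34) -> [34]
push(34) -> [34, 34]
peek()->34
pop()->34, [34]
push(15) -> [34, 15]
push(3) -> [34, 15, 3]

Final stack: [34, 15, 3]


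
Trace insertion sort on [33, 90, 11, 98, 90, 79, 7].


Initial: [33, 90, 11, 98, 90, 79, 7]
Insert 90: [33, 90, 11, 98, 90, 79, 7]
Insert 11: [11, 33, 90, 98, 90, 79, 7]
Insert 98: [11, 33, 90, 98, 90, 79, 7]
Insert 90: [11, 33, 90, 90, 98, 79, 7]
Insert 79: [11, 33, 79, 90, 90, 98, 7]
Insert 7: [7, 11, 33, 79, 90, 90, 98]

Sorted: [7, 11, 33, 79, 90, 90, 98]


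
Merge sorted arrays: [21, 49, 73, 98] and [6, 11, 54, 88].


Take 6 from B
Take 11 from B
Take 21 from A
Take 49 from A
Take 54 from B
Take 73 from A
Take 88 from B

Merged: [6, 11, 21, 49, 54, 73, 88, 98]


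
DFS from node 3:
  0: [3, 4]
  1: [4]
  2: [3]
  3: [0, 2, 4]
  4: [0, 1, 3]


Visit 3, push [4, 2, 0]
Visit 0, push [4]
Visit 4, push [1]
Visit 1, push []
Visit 2, push []

DFS order: [3, 0, 4, 1, 2]


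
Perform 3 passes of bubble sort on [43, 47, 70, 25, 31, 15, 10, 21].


Initial: [43, 47, 70, 25, 31, 15, 10, 21]
Pass 1: [43, 47, 25, 31, 15, 10, 21, 70] (5 swaps)
Pass 2: [43, 25, 31, 15, 10, 21, 47, 70] (5 swaps)
Pass 3: [25, 31, 15, 10, 21, 43, 47, 70] (5 swaps)

After 3 passes: [25, 31, 15, 10, 21, 43, 47, 70]


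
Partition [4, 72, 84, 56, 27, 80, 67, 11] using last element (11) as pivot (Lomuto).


Pivot: 11
  4 <= 11: advance i (no swap)
Place pivot at 1: [4, 11, 84, 56, 27, 80, 67, 72]

Partitioned: [4, 11, 84, 56, 27, 80, 67, 72]


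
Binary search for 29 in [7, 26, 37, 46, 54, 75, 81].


Step 1: lo=0, hi=6, mid=3, val=46
Step 2: lo=0, hi=2, mid=1, val=26
Step 3: lo=2, hi=2, mid=2, val=37

Not found


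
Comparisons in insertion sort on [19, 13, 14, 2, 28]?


Algorithm: insertion sort
Input: [19, 13, 14, 2, 28]
Sorted: [2, 13, 14, 19, 28]

7


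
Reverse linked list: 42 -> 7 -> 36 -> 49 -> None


Step 1: curr=42, set curr.next=prev(None) | reversed so far: 42
Step 2: curr=7, set curr.next=prev(42) | reversed so far: 7 -> 42
Step 3: curr=36, set curr.next=prev(7) | reversed so far: 36 -> 7 -> 42
Step 4: curr=49, set curr.next=prev(36) | reversed so far: 49 -> 36 -> 7 -> 42

49 -> 36 -> 7 -> 42 -> None


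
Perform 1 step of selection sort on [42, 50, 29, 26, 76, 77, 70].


Initial: [42, 50, 29, 26, 76, 77, 70]
Step 1: min=26 at 3
  Swap: [26, 50, 29, 42, 76, 77, 70]

After 1 step: [26, 50, 29, 42, 76, 77, 70]


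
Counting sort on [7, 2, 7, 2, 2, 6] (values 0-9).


Input: [7, 2, 7, 2, 2, 6]
Counts: [0, 0, 3, 0, 0, 0, 1, 2, 0, 0]

Sorted: [2, 2, 2, 6, 7, 7]


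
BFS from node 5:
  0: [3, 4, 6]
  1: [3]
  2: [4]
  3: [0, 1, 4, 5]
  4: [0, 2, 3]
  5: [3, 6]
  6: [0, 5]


Visit 5, enqueue [3, 6]
Visit 3, enqueue [0, 1, 4]
Visit 6, enqueue []
Visit 0, enqueue []
Visit 1, enqueue []
Visit 4, enqueue [2]
Visit 2, enqueue []

BFS order: [5, 3, 6, 0, 1, 4, 2]


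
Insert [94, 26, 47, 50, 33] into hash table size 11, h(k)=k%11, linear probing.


Insert 94: h=6 -> slot 6
Insert 26: h=4 -> slot 4
Insert 47: h=3 -> slot 3
Insert 50: h=6, 1 probes -> slot 7
Insert 33: h=0 -> slot 0

Table: [33, None, None, 47, 26, None, 94, 50, None, None, None]
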